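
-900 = -900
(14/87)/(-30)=-0.01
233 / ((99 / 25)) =5825 / 99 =58.84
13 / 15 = 0.87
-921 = -921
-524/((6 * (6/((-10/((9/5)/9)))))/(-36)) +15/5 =-26197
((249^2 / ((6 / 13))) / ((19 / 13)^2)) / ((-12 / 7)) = -105945931 / 2888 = -36684.88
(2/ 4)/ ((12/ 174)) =29/ 4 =7.25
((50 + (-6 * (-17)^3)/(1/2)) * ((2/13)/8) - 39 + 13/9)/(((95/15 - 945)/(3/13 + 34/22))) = -32605853/15704832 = -2.08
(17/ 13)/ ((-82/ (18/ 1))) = -153/ 533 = -0.29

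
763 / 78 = 9.78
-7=-7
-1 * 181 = -181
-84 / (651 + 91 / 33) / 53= -198 / 81673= -0.00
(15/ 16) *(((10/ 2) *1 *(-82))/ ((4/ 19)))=-58425/ 32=-1825.78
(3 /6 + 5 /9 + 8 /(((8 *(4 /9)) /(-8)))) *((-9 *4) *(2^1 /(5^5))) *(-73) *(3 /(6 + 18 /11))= -48983 /4375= -11.20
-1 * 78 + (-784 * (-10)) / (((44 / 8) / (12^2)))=2257062 / 11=205187.45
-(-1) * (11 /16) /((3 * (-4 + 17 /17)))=-11 /144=-0.08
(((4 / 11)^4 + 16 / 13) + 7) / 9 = 174435 / 190333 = 0.92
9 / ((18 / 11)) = 11 / 2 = 5.50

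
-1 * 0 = 0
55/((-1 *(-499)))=55/499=0.11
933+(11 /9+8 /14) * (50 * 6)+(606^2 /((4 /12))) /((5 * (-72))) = -333733 /210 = -1589.20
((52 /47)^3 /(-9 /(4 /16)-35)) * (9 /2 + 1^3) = -773344 /7371433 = -0.10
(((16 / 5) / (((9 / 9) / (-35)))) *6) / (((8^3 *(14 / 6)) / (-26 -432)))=2061 / 8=257.62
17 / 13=1.31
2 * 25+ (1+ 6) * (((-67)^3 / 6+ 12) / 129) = -2066137 / 774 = -2669.43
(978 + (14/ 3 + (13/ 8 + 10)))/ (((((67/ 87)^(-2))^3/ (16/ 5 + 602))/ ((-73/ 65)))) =-140979.36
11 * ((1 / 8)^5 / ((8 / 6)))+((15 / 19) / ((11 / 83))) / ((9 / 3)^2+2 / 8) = 652993749 / 1013579776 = 0.64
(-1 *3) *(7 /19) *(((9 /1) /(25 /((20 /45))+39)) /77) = -36 /26543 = -0.00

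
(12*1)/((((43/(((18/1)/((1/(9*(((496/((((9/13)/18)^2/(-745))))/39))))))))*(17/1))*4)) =-3112836480/731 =-4258326.24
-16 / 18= -8 / 9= -0.89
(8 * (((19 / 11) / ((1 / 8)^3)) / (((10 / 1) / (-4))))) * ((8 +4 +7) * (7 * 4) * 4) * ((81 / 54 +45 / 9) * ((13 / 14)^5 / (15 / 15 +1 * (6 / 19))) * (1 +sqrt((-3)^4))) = -205378988.58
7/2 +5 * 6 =67/2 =33.50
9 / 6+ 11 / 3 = 31 / 6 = 5.17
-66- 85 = -151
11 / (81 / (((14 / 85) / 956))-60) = 77 / 3290610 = 0.00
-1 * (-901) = 901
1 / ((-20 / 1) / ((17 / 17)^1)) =-1 / 20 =-0.05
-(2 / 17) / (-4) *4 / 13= 2 / 221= 0.01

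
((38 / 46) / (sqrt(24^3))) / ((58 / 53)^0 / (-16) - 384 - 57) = -19 * sqrt(6) / 2921598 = -0.00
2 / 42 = 1 / 21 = 0.05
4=4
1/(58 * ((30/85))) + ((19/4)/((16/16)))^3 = 107.22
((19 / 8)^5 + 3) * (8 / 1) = 2574403 / 4096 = 628.52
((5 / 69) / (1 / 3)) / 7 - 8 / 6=-1.30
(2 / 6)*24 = 8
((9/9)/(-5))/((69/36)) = -12/115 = -0.10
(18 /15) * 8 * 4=192 /5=38.40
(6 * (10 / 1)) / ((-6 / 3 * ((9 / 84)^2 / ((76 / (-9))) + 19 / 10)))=-8937600 / 565643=-15.80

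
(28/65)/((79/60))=336/1027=0.33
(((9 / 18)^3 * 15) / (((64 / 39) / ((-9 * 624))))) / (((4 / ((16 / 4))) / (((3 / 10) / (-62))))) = 123201 / 3968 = 31.05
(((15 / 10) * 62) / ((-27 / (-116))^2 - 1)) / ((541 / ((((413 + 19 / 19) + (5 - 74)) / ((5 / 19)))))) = -1640595888 / 6885307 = -238.27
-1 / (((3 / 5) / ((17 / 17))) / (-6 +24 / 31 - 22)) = 4220 / 93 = 45.38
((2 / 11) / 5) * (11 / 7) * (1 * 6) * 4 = 48 / 35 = 1.37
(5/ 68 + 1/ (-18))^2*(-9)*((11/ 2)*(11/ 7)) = -14641/ 582624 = -0.03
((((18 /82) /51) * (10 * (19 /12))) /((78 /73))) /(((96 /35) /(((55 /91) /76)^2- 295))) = -8583679751125 /1251312211968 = -6.86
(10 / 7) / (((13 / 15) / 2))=300 / 91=3.30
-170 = -170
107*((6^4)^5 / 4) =97802238271684608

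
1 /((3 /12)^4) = 256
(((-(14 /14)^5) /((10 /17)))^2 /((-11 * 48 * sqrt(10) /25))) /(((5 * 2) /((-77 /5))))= 2023 * sqrt(10) /96000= 0.07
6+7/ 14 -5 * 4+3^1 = -21/ 2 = -10.50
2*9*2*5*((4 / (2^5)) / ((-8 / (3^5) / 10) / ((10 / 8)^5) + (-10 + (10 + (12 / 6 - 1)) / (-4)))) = -341718750 / 193657009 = -1.76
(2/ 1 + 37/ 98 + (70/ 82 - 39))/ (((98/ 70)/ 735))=-18778.61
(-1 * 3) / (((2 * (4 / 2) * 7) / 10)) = -15 / 14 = -1.07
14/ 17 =0.82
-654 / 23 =-28.43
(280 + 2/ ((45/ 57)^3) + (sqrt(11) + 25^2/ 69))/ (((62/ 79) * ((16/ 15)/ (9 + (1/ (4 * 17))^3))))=3187.02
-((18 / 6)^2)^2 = -81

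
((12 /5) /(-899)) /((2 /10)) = -12 /899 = -0.01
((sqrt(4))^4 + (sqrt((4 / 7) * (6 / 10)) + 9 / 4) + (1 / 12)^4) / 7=2 * sqrt(105) / 245 + 378433 / 145152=2.69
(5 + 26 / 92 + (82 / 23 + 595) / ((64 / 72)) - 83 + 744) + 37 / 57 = 14057251 / 10488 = 1340.32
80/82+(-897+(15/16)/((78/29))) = -15276647/17056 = -895.68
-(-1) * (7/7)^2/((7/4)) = 4/7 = 0.57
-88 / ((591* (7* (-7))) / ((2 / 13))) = 176 / 376467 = 0.00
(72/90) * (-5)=-4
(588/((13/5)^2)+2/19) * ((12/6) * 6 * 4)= 13422624/3211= 4180.20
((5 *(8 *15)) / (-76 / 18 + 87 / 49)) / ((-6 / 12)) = 529200 / 1079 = 490.45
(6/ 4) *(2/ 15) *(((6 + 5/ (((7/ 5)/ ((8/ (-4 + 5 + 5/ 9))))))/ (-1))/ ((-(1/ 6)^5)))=9284544/ 245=37896.10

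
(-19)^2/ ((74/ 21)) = 7581/ 74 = 102.45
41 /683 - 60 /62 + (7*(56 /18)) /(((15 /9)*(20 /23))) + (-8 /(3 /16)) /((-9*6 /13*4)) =715454342 /42875325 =16.69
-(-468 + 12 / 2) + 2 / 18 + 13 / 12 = 16675 / 36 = 463.19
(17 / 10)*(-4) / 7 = -34 / 35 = -0.97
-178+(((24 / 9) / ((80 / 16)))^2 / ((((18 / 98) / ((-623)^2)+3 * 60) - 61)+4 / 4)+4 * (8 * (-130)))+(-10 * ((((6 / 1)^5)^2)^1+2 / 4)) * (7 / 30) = -144900065092996202737 / 1026989338050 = -141092083.16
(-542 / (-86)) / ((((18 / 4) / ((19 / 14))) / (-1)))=-5149 / 2709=-1.90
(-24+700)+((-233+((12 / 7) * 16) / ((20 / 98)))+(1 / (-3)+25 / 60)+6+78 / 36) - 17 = 11373 / 20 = 568.65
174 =174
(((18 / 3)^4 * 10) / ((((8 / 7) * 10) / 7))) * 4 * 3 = 95256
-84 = -84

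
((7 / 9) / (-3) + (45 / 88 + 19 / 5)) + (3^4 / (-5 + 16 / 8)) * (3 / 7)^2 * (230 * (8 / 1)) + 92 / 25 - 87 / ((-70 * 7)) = -9116.99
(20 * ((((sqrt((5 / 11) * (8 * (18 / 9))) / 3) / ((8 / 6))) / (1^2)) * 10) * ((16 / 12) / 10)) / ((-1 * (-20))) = 4 * sqrt(55) / 33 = 0.90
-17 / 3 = -5.67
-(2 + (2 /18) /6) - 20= -1189 /54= -22.02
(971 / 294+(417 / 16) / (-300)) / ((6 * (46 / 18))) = 756367 / 3606400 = 0.21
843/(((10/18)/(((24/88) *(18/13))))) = 573.00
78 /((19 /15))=1170 /19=61.58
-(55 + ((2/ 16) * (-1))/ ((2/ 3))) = -877/ 16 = -54.81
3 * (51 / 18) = 17 / 2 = 8.50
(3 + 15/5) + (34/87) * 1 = 556/87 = 6.39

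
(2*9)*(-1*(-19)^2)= -6498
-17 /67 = -0.25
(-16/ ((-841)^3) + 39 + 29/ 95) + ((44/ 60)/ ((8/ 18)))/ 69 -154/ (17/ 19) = -132.79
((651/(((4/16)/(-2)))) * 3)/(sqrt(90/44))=-5208 * sqrt(110)/5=-10924.39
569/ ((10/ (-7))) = -3983/ 10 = -398.30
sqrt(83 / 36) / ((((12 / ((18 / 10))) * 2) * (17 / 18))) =9 * sqrt(83) / 680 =0.12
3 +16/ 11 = 49/ 11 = 4.45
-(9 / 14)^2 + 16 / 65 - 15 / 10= -1.67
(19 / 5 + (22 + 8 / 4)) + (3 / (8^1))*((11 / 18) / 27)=180199 / 6480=27.81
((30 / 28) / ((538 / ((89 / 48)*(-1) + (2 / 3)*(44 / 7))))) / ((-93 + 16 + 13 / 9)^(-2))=26.56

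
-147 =-147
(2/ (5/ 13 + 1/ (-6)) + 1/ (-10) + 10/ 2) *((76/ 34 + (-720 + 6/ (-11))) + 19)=-312935003/ 31790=-9843.82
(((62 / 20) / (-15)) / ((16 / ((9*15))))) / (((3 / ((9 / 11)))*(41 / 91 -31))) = 76167 / 4892800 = 0.02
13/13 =1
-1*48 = -48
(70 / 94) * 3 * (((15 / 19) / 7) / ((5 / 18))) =810 / 893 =0.91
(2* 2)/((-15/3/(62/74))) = -124/185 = -0.67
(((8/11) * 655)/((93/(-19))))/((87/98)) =-9756880/89001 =-109.63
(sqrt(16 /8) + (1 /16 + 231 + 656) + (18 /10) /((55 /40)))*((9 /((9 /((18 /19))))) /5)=18*sqrt(2) /95 + 7035903 /41800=168.59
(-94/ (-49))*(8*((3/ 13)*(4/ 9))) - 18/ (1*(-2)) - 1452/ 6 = -442255/ 1911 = -231.43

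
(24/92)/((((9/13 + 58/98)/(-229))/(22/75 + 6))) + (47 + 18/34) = -980463552/3997975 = -245.24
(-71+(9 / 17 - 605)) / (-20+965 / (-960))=2204736 / 68561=32.16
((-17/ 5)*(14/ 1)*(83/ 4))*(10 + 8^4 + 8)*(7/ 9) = -142218923/ 45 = -3160420.51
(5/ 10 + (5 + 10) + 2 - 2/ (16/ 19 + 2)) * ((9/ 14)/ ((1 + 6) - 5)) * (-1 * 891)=-4810.34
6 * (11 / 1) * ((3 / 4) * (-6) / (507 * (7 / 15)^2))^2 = 15035625 / 137149922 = 0.11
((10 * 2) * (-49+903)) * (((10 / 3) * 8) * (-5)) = -6832000 / 3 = -2277333.33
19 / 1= 19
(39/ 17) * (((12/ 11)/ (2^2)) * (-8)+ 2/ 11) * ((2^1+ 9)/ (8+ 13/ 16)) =-4576/ 799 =-5.73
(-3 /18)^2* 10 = 5 /18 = 0.28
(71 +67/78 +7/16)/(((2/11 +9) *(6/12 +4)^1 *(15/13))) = 496243/327240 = 1.52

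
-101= -101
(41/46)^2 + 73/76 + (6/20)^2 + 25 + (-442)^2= 196387338259/1005100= 195390.84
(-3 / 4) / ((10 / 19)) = -57 / 40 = -1.42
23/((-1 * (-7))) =23/7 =3.29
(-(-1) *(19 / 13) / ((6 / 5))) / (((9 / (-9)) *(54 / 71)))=-6745 / 4212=-1.60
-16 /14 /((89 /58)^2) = -26912 /55447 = -0.49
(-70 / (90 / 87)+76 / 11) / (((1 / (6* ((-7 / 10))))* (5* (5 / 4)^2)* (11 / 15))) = 134736 / 3025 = 44.54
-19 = -19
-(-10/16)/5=1/8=0.12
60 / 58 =30 / 29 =1.03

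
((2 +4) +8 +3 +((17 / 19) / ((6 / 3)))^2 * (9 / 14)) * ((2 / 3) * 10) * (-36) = -4110.88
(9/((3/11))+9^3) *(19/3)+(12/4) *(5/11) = 53101/11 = 4827.36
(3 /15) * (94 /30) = 47 /75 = 0.63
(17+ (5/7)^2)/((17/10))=8580/833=10.30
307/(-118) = -307/118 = -2.60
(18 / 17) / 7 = 18 / 119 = 0.15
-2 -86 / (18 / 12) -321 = -1141 / 3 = -380.33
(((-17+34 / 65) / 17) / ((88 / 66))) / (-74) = 189 / 19240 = 0.01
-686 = -686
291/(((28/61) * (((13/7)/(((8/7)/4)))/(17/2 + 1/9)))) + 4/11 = 10092853/12012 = 840.23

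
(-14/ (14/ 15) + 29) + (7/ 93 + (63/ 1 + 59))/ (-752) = 967751/ 69936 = 13.84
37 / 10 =3.70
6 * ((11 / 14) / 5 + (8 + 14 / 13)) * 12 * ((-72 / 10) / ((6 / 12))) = -21780576 / 2275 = -9573.88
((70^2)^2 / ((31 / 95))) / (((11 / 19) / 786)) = 99893569794.72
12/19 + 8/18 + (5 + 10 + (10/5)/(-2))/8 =1933/684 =2.83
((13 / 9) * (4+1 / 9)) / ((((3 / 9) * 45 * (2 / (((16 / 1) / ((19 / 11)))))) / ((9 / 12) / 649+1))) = 2500238 / 1362015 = 1.84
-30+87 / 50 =-1413 / 50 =-28.26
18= 18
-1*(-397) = 397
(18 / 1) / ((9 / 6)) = 12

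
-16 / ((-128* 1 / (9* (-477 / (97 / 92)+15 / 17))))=-6701157 / 13192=-507.97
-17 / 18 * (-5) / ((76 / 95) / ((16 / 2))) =425 / 9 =47.22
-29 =-29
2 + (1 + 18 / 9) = 5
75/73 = 1.03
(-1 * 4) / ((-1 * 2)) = 2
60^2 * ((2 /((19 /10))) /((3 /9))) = 216000 /19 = 11368.42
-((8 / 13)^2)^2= -4096 / 28561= -0.14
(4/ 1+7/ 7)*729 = 3645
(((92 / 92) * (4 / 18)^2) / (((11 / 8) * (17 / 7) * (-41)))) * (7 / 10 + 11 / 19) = -336 / 728365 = -0.00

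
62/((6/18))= 186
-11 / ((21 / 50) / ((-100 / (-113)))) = -55000 / 2373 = -23.18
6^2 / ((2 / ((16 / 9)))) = 32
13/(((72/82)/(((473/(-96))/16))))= -4.56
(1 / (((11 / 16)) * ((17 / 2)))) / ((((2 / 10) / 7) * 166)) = 560 / 15521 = 0.04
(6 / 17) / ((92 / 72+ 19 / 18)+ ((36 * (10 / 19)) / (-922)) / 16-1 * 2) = 630648 / 593317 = 1.06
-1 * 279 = -279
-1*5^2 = -25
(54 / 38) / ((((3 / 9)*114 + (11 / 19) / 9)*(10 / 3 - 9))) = -729 / 110653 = -0.01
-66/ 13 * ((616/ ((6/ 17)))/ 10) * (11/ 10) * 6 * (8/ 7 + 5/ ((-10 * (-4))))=-4819551/ 650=-7414.69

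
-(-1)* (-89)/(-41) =89/41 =2.17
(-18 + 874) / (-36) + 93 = 623 / 9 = 69.22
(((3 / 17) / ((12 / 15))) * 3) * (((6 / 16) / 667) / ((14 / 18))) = 1215 / 2539936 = 0.00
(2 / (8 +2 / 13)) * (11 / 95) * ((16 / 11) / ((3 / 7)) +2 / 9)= 4654 / 45315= 0.10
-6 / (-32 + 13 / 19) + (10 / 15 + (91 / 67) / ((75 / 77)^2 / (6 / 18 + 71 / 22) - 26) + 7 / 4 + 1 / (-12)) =192741040997 / 77964937260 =2.47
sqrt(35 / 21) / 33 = sqrt(15) / 99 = 0.04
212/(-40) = -53/10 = -5.30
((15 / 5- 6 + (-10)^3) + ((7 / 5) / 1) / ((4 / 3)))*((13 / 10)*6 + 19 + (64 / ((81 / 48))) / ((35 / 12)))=-125624491 / 3150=-39880.79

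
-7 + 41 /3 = 20 /3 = 6.67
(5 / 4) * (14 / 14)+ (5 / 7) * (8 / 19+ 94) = 68.69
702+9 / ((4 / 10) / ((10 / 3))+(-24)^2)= 3370377 / 4801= 702.02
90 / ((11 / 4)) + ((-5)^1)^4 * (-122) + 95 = -837345 / 11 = -76122.27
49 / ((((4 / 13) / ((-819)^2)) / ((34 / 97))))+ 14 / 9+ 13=65373063235 / 1746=37441616.97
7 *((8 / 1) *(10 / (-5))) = -112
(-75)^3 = -421875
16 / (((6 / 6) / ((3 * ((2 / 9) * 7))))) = 224 / 3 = 74.67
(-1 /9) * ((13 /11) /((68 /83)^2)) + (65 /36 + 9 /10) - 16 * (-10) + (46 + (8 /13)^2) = 8978049547 /42980080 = 208.89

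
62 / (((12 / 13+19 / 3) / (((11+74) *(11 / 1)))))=2260830 / 283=7988.80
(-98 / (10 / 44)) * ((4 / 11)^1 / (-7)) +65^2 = 21237 / 5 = 4247.40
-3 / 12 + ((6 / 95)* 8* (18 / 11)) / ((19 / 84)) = 270449 / 79420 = 3.41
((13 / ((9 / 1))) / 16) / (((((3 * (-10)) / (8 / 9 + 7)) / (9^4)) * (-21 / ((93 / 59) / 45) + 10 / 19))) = 14678469 / 56448800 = 0.26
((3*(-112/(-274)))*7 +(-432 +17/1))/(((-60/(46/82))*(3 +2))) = 1280617/1685100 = 0.76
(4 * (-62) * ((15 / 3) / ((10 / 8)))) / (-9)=992 / 9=110.22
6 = 6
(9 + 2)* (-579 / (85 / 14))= -89166 / 85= -1049.01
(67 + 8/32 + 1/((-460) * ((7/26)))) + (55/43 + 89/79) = 761828883/10938340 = 69.65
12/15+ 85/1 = 429/5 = 85.80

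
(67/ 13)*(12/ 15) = 4.12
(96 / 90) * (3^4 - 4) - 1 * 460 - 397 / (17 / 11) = -161861 / 255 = -634.75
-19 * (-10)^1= 190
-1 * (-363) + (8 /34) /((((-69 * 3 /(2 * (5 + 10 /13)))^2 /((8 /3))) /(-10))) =14894926417 /41035059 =362.98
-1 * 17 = -17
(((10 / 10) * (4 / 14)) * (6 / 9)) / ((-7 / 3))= -4 / 49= -0.08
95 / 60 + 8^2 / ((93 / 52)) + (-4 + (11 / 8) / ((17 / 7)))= 429203 / 12648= 33.93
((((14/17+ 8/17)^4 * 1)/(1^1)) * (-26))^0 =1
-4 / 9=-0.44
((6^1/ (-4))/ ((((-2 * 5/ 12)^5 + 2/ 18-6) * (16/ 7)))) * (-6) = -30618/ 48917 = -0.63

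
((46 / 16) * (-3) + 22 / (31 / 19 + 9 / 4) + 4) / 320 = 2461 / 755200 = 0.00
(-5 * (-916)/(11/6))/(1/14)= 384720/11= 34974.55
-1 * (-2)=2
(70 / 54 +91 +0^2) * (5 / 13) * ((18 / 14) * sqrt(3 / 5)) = 356 * sqrt(15) / 39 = 35.35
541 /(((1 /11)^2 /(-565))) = -36985465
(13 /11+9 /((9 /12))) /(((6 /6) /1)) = 145 /11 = 13.18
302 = 302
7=7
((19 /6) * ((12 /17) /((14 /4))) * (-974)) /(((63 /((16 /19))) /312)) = -6482944 /2499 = -2594.22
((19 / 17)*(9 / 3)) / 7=57 / 119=0.48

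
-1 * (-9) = 9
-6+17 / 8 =-3.88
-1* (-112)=112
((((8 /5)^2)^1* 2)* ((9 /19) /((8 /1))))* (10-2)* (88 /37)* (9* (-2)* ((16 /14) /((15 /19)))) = -4866048 /32375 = -150.30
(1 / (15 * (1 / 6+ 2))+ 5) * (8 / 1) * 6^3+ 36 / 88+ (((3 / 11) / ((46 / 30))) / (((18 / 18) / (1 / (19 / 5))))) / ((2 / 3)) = 8693.65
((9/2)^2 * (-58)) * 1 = -2349/2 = -1174.50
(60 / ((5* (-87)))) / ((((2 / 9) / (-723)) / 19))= 247266 / 29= 8526.41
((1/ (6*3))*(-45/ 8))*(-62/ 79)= 155/ 632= 0.25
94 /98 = 47 /49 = 0.96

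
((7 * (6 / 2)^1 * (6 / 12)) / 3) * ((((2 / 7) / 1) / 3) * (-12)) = -4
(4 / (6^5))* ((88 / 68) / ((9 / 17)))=11 / 8748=0.00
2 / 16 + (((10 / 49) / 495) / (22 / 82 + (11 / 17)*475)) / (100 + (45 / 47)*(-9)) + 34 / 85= 4690647983003 / 8934567337080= 0.53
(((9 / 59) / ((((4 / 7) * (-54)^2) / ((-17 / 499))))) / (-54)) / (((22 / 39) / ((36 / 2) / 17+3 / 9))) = 0.00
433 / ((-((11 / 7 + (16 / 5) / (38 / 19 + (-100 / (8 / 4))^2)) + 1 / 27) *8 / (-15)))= 853150725 / 1691584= 504.35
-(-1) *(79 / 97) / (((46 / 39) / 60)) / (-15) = -6162 / 2231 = -2.76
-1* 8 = -8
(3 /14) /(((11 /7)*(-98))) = -3 /2156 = -0.00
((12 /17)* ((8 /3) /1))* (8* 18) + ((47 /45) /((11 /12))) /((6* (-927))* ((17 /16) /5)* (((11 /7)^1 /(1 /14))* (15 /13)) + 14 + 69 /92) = 592811536744 /2187022035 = 271.06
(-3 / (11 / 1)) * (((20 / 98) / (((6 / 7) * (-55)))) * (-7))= -1 / 121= -0.01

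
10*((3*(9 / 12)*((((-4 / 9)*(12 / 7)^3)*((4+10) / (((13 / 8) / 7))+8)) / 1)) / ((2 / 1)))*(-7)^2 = -7672320 / 91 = -84311.21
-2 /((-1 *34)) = 1 /17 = 0.06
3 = 3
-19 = -19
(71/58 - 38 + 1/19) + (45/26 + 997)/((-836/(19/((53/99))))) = -240302917/3037112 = -79.12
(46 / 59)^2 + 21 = 75217 / 3481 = 21.61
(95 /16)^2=9025 /256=35.25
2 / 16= 1 / 8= 0.12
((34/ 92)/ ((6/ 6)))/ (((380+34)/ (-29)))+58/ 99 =117305/ 209484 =0.56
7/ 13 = 0.54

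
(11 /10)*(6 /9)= 11 /15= 0.73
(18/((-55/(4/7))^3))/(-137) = 1152/7818127625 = 0.00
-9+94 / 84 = -7.88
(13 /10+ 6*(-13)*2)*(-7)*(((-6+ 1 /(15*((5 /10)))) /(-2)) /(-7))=-34034 /75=-453.79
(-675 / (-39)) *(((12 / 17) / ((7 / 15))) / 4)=10125 / 1547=6.54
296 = 296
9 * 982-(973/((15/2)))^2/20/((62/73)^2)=33174812159/4324500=7671.36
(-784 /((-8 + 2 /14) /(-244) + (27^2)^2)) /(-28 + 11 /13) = 17407936 /320418552899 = 0.00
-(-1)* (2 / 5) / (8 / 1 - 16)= -1 / 20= -0.05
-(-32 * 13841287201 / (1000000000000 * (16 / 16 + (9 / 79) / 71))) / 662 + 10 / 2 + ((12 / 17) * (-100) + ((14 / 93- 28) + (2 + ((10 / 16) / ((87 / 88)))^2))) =-42204482979190789226225033 / 463595131409625000000000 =-91.04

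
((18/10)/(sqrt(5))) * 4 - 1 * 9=-9 + 36 * sqrt(5)/25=-5.78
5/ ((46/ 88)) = 220/ 23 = 9.57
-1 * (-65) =65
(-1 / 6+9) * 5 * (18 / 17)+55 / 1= 1730 / 17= 101.76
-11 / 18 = -0.61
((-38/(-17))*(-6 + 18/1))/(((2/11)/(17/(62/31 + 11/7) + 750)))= 47323452/425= 111349.30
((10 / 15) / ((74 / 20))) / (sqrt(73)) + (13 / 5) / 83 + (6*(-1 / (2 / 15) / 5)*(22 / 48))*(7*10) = -479273 / 1660 + 20*sqrt(73) / 8103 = -288.70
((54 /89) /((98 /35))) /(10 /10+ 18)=135 /11837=0.01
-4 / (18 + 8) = -0.15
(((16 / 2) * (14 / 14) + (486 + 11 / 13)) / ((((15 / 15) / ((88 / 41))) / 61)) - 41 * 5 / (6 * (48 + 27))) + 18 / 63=21755319689 / 335790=64788.47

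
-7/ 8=-0.88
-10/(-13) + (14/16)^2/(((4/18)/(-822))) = -2355623/832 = -2831.28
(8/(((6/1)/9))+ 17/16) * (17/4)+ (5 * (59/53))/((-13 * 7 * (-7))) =119971713/2160704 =55.52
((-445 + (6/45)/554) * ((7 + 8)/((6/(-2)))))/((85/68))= 7395896/4155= 1780.00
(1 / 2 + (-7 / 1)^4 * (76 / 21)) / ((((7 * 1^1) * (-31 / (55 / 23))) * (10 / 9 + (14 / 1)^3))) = -782085 / 22419572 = -0.03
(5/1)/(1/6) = 30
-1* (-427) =427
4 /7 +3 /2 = 2.07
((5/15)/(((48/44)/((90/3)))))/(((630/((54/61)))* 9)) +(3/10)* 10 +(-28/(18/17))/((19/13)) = -244885/16226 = -15.09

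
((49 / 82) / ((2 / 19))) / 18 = 931 / 2952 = 0.32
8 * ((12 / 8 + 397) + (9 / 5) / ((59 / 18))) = 941756 / 295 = 3192.39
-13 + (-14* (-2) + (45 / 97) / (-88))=127995 / 8536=14.99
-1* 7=-7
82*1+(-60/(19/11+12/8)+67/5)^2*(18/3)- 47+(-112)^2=1605648369/126025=12740.71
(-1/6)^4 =1/1296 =0.00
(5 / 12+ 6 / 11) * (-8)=-254 / 33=-7.70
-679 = -679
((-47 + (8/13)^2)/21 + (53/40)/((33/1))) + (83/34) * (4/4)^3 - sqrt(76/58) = 2311901/8848840 - sqrt(1102)/29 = -0.88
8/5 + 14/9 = 142/45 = 3.16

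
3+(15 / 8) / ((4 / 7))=201 / 32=6.28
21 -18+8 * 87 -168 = 531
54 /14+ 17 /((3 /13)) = 1628 /21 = 77.52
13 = 13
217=217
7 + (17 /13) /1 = 108 /13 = 8.31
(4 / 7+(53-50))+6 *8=361 / 7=51.57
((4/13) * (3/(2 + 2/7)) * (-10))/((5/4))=-42/13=-3.23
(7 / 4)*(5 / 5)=7 / 4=1.75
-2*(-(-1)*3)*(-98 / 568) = 147 / 142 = 1.04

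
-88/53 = -1.66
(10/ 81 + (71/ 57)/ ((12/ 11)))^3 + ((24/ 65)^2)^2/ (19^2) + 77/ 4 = 21.28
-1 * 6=-6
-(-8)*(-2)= -16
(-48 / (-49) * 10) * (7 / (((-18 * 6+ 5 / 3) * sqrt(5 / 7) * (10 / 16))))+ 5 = 5-2304 * sqrt(35) / 11165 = 3.78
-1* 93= -93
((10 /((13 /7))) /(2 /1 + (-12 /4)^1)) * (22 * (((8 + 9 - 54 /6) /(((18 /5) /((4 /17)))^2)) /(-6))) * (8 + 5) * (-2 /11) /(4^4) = -875 /140454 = -0.01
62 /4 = 31 /2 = 15.50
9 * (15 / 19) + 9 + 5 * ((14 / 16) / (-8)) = 18919 / 1216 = 15.56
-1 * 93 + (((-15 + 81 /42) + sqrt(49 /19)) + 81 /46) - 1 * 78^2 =-996318 /161 + 7 * sqrt(19) /19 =-6186.70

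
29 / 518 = 0.06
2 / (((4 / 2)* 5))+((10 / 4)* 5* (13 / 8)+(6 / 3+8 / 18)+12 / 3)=19409 / 720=26.96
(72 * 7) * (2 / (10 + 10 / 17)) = 476 / 5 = 95.20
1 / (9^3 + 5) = 1 / 734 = 0.00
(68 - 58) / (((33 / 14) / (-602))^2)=710311840 / 1089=652260.64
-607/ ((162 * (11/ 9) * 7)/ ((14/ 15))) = -607/ 1485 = -0.41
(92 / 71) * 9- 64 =-52.34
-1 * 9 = -9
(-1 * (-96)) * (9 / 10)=432 / 5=86.40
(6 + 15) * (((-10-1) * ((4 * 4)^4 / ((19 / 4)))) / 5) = -60555264 / 95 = -637423.83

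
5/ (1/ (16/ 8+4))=30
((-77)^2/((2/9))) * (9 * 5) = 2401245/2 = 1200622.50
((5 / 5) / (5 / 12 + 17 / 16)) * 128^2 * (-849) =-667680768 / 71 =-9403954.48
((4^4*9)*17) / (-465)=-13056 / 155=-84.23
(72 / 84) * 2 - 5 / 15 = 29 / 21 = 1.38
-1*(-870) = 870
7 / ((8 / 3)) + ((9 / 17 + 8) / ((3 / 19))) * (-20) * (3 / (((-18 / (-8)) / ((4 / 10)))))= -702067 / 1224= -573.58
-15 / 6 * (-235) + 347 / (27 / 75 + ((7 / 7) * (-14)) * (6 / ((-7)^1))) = 380425 / 618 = 615.57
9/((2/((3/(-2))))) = -27/4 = -6.75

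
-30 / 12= -5 / 2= -2.50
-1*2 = -2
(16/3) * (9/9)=16/3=5.33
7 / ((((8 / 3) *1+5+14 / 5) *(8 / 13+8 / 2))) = 91 / 628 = 0.14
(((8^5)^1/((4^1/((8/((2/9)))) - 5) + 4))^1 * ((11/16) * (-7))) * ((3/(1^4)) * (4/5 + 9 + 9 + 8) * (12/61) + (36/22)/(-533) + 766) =22547755431936/162565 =138699938.07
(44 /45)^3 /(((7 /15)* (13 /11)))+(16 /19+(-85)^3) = -6450542760719 /10503675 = -614122.46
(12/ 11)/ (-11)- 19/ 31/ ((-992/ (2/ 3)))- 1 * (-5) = 27356203/ 5581488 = 4.90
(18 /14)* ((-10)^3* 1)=-9000 /7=-1285.71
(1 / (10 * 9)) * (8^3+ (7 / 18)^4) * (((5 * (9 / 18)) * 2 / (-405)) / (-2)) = 0.04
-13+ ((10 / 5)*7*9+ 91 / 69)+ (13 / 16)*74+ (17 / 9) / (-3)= 863509 / 4968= 173.81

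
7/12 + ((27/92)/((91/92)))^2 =66715/99372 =0.67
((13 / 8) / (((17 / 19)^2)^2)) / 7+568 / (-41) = -2587174875 / 191764216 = -13.49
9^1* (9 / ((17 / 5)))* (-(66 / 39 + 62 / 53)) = -46980 / 689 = -68.19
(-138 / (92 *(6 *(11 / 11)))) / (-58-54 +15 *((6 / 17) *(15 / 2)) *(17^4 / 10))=-1 / 1326062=-0.00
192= 192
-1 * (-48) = 48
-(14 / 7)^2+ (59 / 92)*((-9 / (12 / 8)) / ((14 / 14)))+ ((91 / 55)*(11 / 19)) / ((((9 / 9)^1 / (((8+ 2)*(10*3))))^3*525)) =43049141 / 874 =49255.31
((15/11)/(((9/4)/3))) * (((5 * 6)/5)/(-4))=-30/11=-2.73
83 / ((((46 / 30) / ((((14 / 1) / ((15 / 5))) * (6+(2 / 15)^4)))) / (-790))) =-55770222536 / 46575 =-1197428.29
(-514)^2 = 264196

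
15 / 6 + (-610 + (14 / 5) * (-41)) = -7223 / 10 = -722.30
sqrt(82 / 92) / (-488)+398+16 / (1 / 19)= 702- sqrt(1886) / 22448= 702.00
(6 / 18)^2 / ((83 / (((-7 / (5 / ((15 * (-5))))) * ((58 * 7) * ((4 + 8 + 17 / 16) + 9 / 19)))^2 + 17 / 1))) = 445761519.73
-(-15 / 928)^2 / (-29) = 225 / 24974336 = 0.00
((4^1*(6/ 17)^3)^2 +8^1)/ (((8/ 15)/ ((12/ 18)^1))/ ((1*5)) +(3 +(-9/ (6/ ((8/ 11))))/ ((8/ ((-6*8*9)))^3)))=53307938200/ 1140260425052261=0.00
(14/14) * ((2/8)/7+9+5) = 393/28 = 14.04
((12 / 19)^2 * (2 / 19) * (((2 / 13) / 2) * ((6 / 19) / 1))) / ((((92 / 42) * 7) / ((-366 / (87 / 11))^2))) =4668098688 / 32770388339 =0.14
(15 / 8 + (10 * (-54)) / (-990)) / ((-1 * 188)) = -0.01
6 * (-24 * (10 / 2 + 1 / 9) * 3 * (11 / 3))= -8096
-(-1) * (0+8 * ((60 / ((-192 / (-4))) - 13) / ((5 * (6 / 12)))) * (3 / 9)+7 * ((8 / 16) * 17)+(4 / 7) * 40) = 14663 / 210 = 69.82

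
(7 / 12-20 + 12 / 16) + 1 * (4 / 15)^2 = -4184 / 225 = -18.60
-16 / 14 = -1.14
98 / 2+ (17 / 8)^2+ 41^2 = 111009 / 64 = 1734.52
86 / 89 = 0.97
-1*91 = -91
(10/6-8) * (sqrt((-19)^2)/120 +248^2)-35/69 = -3225282263/8280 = -389526.84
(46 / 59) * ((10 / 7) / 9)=460 / 3717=0.12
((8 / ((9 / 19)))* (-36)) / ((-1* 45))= 608 / 45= 13.51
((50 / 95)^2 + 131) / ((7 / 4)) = 189564 / 2527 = 75.02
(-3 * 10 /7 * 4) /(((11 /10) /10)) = -12000 /77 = -155.84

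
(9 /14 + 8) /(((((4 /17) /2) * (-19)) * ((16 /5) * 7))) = -0.17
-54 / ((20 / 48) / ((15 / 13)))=-1944 / 13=-149.54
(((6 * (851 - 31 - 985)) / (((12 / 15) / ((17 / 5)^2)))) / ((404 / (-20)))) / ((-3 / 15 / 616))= -220304700 / 101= -2181234.65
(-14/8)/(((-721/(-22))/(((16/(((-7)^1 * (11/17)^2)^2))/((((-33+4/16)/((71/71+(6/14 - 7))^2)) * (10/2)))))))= 4065134112/215599991915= 0.02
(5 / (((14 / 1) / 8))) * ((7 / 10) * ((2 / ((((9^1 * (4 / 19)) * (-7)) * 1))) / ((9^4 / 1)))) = -0.00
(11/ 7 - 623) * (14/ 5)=-1740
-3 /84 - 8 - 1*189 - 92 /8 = -5839 /28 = -208.54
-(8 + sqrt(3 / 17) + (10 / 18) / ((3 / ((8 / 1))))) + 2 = -202 / 27 -sqrt(51) / 17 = -7.90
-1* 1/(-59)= 0.02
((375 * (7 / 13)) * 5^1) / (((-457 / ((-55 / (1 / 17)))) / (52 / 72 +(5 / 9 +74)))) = 5542796875 / 35646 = 155495.62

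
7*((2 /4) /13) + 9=241 /26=9.27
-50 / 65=-10 / 13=-0.77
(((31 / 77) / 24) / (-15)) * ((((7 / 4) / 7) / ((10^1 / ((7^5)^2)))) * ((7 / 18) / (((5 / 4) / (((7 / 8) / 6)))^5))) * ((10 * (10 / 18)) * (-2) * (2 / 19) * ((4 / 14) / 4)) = 21024915258319 / 3791229235200000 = 0.01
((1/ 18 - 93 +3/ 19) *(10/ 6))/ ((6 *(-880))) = 31733/ 1083456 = 0.03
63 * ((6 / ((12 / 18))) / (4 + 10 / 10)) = 567 / 5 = 113.40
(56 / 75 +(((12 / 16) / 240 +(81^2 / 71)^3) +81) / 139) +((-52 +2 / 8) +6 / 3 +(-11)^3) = 1026258597784201 / 238798219200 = 4297.60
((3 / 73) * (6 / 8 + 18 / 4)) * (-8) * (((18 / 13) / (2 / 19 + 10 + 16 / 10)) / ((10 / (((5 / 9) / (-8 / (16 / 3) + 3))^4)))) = -332500 / 865468071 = -0.00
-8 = -8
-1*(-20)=20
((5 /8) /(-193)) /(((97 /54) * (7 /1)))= -135 /524188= -0.00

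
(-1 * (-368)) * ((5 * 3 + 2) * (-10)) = -62560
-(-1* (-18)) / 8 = -9 / 4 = -2.25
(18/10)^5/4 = 59049/12500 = 4.72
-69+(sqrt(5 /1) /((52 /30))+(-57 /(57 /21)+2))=-86.71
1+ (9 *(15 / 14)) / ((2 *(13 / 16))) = 631 / 91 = 6.93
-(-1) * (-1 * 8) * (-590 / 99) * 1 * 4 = 18880 / 99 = 190.71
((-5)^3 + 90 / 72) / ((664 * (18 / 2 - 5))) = -495 / 10624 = -0.05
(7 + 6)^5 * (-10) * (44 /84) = -40842230 /21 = -1944868.10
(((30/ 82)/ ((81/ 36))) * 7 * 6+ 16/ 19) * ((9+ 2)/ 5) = 16.88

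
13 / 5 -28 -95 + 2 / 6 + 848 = 10919 / 15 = 727.93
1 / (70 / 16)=8 / 35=0.23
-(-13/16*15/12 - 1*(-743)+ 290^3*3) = -4682735487/64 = -73167741.98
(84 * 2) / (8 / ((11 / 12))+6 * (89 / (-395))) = 17380 / 763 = 22.78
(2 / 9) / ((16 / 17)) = 17 / 72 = 0.24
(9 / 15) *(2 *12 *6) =432 / 5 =86.40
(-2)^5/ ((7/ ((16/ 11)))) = -512/ 77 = -6.65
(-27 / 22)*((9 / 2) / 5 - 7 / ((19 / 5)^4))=-2771523 / 2606420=-1.06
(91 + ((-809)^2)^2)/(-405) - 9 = -428345383097/405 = -1057642921.23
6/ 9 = 2/ 3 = 0.67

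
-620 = -620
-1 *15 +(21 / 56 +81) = 531 / 8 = 66.38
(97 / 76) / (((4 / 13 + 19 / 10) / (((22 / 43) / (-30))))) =-0.01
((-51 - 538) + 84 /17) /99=-9929 /1683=-5.90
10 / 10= 1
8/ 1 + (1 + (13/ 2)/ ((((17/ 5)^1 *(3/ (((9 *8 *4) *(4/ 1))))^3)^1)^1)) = 1840251033/ 17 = 108250060.76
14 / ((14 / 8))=8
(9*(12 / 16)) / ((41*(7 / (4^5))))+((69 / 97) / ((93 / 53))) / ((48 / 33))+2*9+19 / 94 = 27623597961 / 648982768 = 42.56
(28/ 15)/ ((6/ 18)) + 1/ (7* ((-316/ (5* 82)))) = 29943/ 5530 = 5.41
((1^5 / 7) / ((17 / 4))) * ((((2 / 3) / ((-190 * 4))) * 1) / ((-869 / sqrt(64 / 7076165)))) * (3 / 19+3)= 32 * sqrt(24485) / 15538996521895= 0.00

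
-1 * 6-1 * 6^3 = -222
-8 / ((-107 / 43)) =344 / 107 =3.21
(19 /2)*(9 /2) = 171 /4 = 42.75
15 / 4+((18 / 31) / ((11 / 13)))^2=4.22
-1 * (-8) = 8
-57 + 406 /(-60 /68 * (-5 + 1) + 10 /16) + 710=424161 /565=750.73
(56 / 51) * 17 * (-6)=-112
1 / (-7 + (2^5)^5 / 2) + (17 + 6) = 385875808 / 16777209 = 23.00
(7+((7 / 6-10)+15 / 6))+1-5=-3.33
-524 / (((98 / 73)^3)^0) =-524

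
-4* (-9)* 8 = 288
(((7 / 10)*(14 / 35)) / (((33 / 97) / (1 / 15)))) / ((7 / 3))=0.02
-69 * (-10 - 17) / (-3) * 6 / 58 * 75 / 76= -139725 / 2204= -63.40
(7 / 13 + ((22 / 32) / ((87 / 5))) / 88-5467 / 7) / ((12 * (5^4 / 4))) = -112985791 / 271440000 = -0.42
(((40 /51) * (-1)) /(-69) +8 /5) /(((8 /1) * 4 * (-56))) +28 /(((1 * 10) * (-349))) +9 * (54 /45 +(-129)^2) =25752888643477 /171938340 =149779.79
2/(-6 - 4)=-1/5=-0.20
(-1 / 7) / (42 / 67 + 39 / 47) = -3149 / 32109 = -0.10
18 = 18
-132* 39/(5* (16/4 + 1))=-5148/25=-205.92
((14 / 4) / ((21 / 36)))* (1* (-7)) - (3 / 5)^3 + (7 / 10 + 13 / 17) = -173193 / 4250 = -40.75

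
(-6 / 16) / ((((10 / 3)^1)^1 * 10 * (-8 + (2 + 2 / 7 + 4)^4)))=-21609 / 2983110400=-0.00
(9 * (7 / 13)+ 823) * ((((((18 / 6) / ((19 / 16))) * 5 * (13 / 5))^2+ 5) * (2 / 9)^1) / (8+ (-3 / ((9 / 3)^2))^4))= 75778018596 / 3045757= 24879.86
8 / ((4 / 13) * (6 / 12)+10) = 26 / 33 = 0.79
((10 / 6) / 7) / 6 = 5 / 126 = 0.04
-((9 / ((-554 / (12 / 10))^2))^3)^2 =-282429536481 / 49819260967510087125072495879150390625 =-0.00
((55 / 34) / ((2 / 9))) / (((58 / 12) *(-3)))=-495 / 986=-0.50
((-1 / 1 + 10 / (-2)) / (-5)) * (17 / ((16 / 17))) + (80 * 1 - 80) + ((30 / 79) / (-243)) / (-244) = 338424013 / 15613560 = 21.68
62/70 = 31/35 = 0.89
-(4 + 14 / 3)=-8.67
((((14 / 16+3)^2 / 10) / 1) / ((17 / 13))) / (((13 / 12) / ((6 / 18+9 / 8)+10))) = 52855 / 4352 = 12.14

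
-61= -61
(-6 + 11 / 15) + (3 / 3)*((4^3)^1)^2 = 61361 / 15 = 4090.73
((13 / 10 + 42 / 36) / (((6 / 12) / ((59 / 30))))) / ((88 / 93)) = 67673 / 6600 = 10.25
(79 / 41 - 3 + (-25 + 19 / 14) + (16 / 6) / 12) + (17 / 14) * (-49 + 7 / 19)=-8200417 / 98154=-83.55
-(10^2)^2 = -10000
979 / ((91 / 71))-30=66779 / 91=733.84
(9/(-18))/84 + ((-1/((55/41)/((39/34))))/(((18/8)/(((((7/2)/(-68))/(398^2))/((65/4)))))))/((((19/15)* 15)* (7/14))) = -19932830663/3348716001400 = -0.01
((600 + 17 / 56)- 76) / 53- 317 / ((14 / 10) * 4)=-19807 / 424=-46.71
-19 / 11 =-1.73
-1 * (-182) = 182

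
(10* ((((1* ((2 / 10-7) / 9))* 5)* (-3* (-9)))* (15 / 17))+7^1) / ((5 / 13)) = -11609 / 5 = -2321.80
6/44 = 3/22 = 0.14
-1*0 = 0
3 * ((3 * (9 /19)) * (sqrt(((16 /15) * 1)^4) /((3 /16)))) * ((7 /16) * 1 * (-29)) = -155904 /475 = -328.22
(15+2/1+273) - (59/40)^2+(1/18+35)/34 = 70711807/244800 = 288.86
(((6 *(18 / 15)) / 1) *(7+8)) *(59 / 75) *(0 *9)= 0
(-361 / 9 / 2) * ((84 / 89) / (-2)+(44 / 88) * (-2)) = 47291 / 1602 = 29.52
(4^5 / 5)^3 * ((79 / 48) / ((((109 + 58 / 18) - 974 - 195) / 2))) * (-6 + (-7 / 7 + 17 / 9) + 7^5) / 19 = -1603384171823104 / 67765875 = -23660642.94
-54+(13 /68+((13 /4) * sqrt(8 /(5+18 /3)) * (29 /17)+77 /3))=-5741 /204+377 * sqrt(22) /374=-23.41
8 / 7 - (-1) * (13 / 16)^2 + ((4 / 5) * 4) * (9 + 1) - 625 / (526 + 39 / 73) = 320937325 / 9839872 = 32.62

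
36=36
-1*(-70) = 70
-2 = -2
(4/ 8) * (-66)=-33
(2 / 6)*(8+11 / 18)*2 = 155 / 27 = 5.74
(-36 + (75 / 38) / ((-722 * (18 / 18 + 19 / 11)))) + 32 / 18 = -16901071 / 493848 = -34.22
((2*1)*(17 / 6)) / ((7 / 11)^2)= 13.99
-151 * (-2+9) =-1057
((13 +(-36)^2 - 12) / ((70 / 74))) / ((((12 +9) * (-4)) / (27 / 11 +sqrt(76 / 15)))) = -431901 / 10780 - 47989 * sqrt(285) / 22050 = -76.81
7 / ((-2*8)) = -7 / 16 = -0.44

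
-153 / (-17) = 9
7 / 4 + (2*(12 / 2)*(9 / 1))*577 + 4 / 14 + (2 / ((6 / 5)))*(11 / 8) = 10469815 / 168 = 62320.33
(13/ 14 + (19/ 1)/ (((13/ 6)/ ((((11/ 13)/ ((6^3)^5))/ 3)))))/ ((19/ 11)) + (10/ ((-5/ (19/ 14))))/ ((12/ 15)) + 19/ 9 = -561746979972869/ 754881992736768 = -0.74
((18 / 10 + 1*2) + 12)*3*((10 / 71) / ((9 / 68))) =10744 / 213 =50.44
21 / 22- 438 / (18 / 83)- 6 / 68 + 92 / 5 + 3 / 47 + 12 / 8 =-527033227 / 263670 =-1998.84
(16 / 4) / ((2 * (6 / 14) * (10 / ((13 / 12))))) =91 / 180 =0.51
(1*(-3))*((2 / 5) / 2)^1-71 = -358 / 5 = -71.60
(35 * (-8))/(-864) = 35/108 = 0.32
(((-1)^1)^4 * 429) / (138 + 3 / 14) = 2002 / 645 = 3.10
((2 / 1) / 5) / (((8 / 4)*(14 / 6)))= 3 / 35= 0.09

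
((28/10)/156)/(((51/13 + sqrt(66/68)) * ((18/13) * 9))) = 26299/67114170 - 1183 * sqrt(1122)/402685020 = 0.00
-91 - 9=-100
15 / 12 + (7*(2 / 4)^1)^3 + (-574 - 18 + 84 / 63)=-13117 / 24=-546.54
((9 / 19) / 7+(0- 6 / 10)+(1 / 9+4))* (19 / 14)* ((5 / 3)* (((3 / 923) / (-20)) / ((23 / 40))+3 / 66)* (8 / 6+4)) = 1807506572 / 926836911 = 1.95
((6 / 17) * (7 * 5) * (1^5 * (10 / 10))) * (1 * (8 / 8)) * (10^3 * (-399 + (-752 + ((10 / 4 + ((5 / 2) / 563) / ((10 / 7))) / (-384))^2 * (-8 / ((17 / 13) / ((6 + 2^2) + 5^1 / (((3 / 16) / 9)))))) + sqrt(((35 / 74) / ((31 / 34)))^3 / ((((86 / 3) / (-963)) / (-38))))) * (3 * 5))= -20006727872917471875 / 93802537984 + 330750000 * sqrt(178981223505) / 56571187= -210812091.58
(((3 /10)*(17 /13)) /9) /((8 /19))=323 /3120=0.10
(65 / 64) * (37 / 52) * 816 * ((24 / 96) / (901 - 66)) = 1887 / 10688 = 0.18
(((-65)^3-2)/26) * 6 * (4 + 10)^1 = -11534334/13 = -887256.46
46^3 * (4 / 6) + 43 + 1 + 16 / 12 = 64936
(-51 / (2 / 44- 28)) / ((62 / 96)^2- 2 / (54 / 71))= -2585088 / 3135065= -0.82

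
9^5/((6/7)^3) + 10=750221/8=93777.62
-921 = -921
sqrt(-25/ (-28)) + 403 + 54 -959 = -502 + 5 * sqrt(7)/ 14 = -501.06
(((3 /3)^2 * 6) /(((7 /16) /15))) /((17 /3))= 4320 /119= 36.30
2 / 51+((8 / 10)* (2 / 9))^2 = 2438 / 34425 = 0.07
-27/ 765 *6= -18/ 85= -0.21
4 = 4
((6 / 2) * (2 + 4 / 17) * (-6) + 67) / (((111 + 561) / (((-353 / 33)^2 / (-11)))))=-0.41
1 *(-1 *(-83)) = 83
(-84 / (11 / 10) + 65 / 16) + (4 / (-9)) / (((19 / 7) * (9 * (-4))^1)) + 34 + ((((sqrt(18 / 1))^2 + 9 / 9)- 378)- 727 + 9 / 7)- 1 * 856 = -3752299609 / 1896048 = -1979.01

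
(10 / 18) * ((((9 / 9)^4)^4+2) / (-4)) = -0.42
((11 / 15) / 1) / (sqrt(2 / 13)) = 11 * sqrt(26) / 30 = 1.87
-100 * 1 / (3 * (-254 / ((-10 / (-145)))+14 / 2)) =25 / 2757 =0.01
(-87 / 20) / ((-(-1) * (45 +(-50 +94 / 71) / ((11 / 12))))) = 22649 / 42180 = 0.54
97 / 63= 1.54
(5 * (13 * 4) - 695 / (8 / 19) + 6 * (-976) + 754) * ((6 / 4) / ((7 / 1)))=-155823 / 112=-1391.28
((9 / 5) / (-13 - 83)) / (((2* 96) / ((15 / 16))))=-3 / 32768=-0.00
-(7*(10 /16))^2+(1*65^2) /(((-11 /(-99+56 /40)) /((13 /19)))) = 342827495 /13376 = 25630.05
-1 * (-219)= 219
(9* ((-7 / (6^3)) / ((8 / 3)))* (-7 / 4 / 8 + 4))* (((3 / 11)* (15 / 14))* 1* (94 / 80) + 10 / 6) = -81719 / 98304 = -0.83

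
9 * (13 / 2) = 117 / 2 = 58.50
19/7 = 2.71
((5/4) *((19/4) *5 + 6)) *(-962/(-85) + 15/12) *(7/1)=209377/64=3271.52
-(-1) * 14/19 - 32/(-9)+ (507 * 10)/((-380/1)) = -3095/342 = -9.05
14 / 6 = 7 / 3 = 2.33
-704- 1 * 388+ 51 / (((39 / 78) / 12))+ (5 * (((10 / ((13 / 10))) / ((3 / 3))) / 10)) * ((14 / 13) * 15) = 32808 / 169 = 194.13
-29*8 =-232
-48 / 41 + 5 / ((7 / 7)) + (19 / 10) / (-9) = 13351 / 3690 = 3.62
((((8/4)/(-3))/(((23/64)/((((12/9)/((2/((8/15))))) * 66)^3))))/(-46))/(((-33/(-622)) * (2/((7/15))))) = 552425488384/241025625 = 2291.98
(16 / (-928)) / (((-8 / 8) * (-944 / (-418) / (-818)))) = -85481 / 13688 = -6.24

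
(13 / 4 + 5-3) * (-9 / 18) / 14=-3 / 16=-0.19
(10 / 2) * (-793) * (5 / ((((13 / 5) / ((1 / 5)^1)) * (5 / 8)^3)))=-31232 / 5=-6246.40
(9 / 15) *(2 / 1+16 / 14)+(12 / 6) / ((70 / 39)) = 3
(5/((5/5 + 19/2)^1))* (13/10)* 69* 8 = 2392/7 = 341.71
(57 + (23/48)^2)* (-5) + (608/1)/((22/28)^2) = 194789587/278784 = 698.71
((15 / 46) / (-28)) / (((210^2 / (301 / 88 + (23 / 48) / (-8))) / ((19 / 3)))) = -53941 / 9597063168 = -0.00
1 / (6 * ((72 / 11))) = 11 / 432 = 0.03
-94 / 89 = -1.06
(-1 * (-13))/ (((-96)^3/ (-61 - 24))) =1105/ 884736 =0.00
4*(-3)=-12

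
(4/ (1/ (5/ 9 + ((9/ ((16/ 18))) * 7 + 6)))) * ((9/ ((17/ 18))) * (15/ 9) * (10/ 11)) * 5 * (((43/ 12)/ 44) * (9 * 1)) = 269690625/ 16456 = 16388.59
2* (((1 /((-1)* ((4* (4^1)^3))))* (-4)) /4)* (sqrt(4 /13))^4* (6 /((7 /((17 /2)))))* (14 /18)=17 /4056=0.00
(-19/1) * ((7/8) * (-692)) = 23009/2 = 11504.50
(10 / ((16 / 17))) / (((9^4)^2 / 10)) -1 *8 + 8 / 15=-6428308211 / 860934420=-7.47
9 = 9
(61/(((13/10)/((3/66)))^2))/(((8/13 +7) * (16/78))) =1525/31944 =0.05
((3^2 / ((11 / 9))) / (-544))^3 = -0.00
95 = 95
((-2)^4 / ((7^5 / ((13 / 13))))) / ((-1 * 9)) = -16 / 151263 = -0.00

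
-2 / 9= -0.22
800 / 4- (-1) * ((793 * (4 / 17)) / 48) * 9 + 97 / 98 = 786269 / 3332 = 235.98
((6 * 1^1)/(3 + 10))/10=3/65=0.05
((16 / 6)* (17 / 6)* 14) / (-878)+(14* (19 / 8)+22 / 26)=6980371 / 205452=33.98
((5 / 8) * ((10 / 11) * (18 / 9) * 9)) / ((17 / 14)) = 1575 / 187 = 8.42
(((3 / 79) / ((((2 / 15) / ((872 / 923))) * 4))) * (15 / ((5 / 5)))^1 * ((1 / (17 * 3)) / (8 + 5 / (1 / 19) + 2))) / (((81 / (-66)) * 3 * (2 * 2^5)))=-5995 / 7497034272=-0.00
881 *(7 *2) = 12334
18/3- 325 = -319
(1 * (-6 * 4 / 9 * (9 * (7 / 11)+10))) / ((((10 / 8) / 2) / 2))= -22144 / 165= -134.21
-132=-132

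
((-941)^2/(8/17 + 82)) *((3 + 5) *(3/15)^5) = 60212708/2190625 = 27.49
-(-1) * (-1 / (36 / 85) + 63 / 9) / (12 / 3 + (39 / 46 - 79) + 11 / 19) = -72979 / 1157454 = -0.06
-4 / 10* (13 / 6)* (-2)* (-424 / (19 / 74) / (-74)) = 11024 / 285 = 38.68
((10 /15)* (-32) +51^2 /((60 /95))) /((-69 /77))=-3785551 /828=-4571.92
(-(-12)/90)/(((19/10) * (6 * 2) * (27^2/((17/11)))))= 17/1371249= 0.00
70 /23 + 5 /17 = 1305 /391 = 3.34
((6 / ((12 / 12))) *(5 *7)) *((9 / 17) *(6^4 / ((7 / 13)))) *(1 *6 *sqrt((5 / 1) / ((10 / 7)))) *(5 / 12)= 5686200 *sqrt(14) / 17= 1251518.37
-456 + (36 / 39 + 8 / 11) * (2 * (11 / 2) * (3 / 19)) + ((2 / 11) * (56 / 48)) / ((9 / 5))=-453.02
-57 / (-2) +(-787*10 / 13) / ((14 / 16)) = -120733 / 182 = -663.37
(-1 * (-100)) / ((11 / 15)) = 1500 / 11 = 136.36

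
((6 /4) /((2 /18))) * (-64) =-864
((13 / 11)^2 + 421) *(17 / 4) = 434435 / 242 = 1795.19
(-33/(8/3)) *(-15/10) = 297/16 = 18.56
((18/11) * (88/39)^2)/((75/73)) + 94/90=348067/38025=9.15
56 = 56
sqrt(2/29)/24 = sqrt(58)/696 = 0.01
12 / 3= 4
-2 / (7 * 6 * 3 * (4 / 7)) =-1 / 36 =-0.03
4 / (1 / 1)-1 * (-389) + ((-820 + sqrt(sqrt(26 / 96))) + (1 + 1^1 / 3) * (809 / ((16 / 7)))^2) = 13^(1 / 4) * 3^(3 / 4) / 6 + 31987585 / 192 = 166602.73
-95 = -95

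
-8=-8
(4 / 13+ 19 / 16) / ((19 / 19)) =311 / 208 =1.50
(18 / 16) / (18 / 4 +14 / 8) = 9 / 50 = 0.18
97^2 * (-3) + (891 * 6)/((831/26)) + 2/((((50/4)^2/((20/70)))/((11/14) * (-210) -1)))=-34005628837/1211875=-28060.34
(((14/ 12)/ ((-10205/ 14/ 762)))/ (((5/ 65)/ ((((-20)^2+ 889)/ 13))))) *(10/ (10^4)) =-8021447/ 5102500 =-1.57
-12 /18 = -2 /3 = -0.67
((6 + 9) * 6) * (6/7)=540/7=77.14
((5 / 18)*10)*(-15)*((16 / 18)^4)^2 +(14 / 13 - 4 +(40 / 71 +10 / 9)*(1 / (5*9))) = -2279656049188 / 119196370449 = -19.13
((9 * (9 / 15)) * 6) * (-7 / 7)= -162 / 5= -32.40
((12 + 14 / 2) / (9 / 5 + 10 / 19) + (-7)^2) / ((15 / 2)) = 25268 / 3315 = 7.62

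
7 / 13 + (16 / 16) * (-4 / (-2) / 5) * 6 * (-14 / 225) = 1897 / 4875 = 0.39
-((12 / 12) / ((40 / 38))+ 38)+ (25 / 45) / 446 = -1563403 / 40140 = -38.95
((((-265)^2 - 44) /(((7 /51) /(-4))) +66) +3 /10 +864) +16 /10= -143104007 /70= -2044342.96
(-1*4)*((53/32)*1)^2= -2809/256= -10.97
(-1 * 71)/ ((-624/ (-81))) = -1917/ 208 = -9.22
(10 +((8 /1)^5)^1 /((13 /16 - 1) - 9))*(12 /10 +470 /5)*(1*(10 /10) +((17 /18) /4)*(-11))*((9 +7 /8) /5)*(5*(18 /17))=474980153 /84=5654525.63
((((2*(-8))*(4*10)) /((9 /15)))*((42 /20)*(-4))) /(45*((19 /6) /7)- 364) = -125440 /4811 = -26.07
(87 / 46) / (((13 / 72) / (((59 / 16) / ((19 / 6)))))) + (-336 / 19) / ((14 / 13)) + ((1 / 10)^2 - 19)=-13187469 / 568100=-23.21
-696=-696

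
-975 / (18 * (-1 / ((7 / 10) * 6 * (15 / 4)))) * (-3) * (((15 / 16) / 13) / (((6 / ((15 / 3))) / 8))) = -39375 / 32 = -1230.47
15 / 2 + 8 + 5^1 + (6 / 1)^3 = 473 / 2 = 236.50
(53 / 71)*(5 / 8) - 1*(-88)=50249 / 568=88.47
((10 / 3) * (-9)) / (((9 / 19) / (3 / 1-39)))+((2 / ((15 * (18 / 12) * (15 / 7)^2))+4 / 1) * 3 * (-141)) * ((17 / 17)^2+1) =-1260424 / 1125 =-1120.38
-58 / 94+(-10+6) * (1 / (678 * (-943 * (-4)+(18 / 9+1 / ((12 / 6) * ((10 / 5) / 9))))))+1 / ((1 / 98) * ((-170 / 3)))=-9600097898 / 4091355405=-2.35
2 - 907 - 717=-1622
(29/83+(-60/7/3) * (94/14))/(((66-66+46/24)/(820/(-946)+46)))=-19622825424/44244893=-443.50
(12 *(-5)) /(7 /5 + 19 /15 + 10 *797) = -90 /11959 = -0.01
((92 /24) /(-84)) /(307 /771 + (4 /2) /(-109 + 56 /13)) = -8044871 /66827208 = -0.12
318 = 318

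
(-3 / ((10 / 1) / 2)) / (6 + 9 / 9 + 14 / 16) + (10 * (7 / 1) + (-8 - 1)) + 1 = 6502 / 105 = 61.92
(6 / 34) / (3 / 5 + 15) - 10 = -4415 / 442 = -9.99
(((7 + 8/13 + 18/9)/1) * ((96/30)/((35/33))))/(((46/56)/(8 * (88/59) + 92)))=3670.65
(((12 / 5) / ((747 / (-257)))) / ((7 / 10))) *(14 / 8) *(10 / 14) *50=-128500 / 1743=-73.72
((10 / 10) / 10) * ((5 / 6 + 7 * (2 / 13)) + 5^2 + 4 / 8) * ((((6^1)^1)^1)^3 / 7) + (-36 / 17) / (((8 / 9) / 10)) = 469953 / 7735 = 60.76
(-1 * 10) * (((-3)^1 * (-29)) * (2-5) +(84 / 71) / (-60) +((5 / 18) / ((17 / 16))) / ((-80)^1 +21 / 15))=11143488796 / 4269159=2610.23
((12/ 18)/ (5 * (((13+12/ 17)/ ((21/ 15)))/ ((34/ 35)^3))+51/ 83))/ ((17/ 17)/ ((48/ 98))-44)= -887327104/ 3016328469601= -0.00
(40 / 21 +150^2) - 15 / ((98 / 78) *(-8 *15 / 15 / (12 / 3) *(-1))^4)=52922725 / 2352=22501.16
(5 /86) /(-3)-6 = -1553 /258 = -6.02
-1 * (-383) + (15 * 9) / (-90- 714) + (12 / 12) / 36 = 461729 / 1206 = 382.86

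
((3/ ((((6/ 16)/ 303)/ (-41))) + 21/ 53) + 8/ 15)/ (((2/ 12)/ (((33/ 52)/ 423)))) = -66854227/ 74730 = -894.61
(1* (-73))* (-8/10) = 292/5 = 58.40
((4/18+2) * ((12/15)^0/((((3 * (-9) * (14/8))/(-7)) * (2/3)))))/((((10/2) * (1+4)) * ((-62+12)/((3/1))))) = -4/3375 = -0.00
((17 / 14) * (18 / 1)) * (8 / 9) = 136 / 7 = 19.43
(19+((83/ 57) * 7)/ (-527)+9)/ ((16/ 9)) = 2521533/ 160208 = 15.74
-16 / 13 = -1.23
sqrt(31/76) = sqrt(589)/38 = 0.64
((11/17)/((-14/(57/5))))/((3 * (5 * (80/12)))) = -627/119000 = -0.01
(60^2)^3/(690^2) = 51840000/529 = 97996.22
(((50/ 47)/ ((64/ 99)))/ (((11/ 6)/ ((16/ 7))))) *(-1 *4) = -2700/ 329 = -8.21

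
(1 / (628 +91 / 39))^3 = 27 / 6761990971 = 0.00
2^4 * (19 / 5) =60.80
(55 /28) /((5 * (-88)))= -0.00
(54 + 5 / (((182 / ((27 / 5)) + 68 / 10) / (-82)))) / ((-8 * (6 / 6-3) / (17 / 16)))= 2039337 / 699904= 2.91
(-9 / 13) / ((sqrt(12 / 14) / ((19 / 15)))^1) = -19*sqrt(42) / 130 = -0.95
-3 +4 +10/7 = 17/7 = 2.43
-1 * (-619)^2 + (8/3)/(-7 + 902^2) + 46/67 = -62659354386595/163532997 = -383160.31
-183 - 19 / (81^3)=-97253722 / 531441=-183.00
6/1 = 6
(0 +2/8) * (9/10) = 9/40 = 0.22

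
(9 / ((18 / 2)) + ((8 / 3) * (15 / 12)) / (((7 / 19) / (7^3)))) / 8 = 9313 / 24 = 388.04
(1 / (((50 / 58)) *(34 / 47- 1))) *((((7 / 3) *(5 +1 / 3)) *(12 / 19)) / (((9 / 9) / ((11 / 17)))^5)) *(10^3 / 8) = -491708029120 / 1052114037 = -467.35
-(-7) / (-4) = -7 / 4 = -1.75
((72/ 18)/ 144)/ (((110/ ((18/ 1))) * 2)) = 1/ 440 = 0.00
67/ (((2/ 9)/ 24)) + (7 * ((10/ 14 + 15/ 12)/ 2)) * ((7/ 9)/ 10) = 1042061/ 144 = 7236.53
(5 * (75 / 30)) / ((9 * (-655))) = -5 / 2358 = -0.00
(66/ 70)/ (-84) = -11/ 980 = -0.01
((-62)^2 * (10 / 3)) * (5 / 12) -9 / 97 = 5338.80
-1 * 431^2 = -185761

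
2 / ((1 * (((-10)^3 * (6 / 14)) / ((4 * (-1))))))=0.02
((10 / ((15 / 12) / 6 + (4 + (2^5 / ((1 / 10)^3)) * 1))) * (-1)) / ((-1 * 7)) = 240 / 5376707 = 0.00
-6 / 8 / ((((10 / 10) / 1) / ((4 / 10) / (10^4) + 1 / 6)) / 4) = -0.50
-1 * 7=-7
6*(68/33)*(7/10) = 476/55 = 8.65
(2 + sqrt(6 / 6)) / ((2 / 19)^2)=1083 / 4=270.75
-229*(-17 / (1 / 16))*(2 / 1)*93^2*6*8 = 51717975552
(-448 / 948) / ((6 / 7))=-392 / 711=-0.55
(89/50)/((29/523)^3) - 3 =12728296013/1219450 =10437.74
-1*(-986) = 986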